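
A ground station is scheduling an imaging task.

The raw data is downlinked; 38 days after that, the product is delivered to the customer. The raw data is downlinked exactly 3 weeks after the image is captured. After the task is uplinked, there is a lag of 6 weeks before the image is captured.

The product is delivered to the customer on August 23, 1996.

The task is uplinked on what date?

The product is delivered to the customer: Aug 23, 1996.
The raw data is downlinked: Aug 23, 1996 − 38 days = Jul 16, 1996.
The image is captured: Jul 16, 1996 − 3 weeks = Jun 25, 1996.
The task is uplinked: Jun 25, 1996 − 6 weeks = May 14, 1996.

May 14, 1996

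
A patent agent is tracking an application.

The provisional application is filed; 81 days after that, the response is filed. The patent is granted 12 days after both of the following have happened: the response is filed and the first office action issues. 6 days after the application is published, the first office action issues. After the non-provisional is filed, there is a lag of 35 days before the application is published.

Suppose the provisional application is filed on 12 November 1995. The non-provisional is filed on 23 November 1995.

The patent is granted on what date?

13 February 1996

The provisional application is filed: Nov 12, 1995.
The response is filed: Nov 12, 1995 + 81 days = Feb 1, 1996.
The non-provisional is filed: Nov 23, 1995.
The application is published: Nov 23, 1995 + 35 days = Dec 28, 1995.
The first office action issues: Dec 28, 1995 + 6 days = Jan 3, 1996.
Both prerequisites met — the response is filed (Feb 1, 1996), the first office action issues (Jan 3, 1996); the later is Feb 1, 1996.
The patent is granted: Feb 1, 1996 + 12 days = Feb 13, 1996.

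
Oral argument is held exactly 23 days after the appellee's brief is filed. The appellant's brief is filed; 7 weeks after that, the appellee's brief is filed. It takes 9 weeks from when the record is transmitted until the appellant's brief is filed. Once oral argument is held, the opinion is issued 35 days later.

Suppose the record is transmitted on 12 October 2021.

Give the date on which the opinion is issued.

31 March 2022

The record is transmitted: Oct 12, 2021.
The appellant's brief is filed: Oct 12, 2021 + 9 weeks = Dec 14, 2021.
The appellee's brief is filed: Dec 14, 2021 + 7 weeks = Feb 1, 2022.
Oral argument is held: Feb 1, 2022 + 23 days = Feb 24, 2022.
The opinion is issued: Feb 24, 2022 + 35 days = Mar 31, 2022.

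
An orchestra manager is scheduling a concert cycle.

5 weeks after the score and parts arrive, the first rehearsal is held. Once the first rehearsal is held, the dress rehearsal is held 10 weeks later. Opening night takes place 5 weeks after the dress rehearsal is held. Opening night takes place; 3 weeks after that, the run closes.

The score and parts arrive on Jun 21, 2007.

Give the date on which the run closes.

The score and parts arrive: Jun 21, 2007.
The first rehearsal is held: Jun 21, 2007 + 5 weeks = Jul 26, 2007.
The dress rehearsal is held: Jul 26, 2007 + 10 weeks = Oct 4, 2007.
Opening night takes place: Oct 4, 2007 + 5 weeks = Nov 8, 2007.
The run closes: Nov 8, 2007 + 3 weeks = Nov 29, 2007.

Nov 29, 2007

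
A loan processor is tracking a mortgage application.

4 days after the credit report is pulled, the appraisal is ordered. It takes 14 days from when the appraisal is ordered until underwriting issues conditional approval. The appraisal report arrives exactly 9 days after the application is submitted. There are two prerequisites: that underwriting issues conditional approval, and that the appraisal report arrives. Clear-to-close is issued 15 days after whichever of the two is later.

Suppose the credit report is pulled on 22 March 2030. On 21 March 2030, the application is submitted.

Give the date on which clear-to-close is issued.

24 April 2030

The credit report is pulled: Mar 22, 2030.
The appraisal is ordered: Mar 22, 2030 + 4 days = Mar 26, 2030.
Underwriting issues conditional approval: Mar 26, 2030 + 14 days = Apr 9, 2030.
The application is submitted: Mar 21, 2030.
The appraisal report arrives: Mar 21, 2030 + 9 days = Mar 30, 2030.
Both prerequisites met — underwriting issues conditional approval (Apr 9, 2030), the appraisal report arrives (Mar 30, 2030); the later is Apr 9, 2030.
Clear-to-close is issued: Apr 9, 2030 + 15 days = Apr 24, 2030.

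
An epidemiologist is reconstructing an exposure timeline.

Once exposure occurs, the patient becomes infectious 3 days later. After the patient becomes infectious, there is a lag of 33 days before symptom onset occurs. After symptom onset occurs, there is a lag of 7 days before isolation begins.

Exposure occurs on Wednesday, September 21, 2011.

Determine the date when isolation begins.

Thursday, November 3, 2011

Exposure occurs: Sep 21, 2011.
The patient becomes infectious: Sep 21, 2011 + 3 days = Sep 24, 2011.
Symptom onset occurs: Sep 24, 2011 + 33 days = Oct 27, 2011.
Isolation begins: Oct 27, 2011 + 7 days = Nov 3, 2011.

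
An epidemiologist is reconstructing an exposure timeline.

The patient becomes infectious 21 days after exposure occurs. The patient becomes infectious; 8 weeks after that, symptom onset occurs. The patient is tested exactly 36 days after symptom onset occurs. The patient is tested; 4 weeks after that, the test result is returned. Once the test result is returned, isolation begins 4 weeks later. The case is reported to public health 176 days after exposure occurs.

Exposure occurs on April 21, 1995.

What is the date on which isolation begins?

October 7, 1995

Exposure occurs: Apr 21, 1995.
The patient becomes infectious: Apr 21, 1995 + 21 days = May 12, 1995.
Symptom onset occurs: May 12, 1995 + 8 weeks = Jul 7, 1995.
The patient is tested: Jul 7, 1995 + 36 days = Aug 12, 1995.
The test result is returned: Aug 12, 1995 + 4 weeks = Sep 9, 1995.
Isolation begins: Sep 9, 1995 + 4 weeks = Oct 7, 1995.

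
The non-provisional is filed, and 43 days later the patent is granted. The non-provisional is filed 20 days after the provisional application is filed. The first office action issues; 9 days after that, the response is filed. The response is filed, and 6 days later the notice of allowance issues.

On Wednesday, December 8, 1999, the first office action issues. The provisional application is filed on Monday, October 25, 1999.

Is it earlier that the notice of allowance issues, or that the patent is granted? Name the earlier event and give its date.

The first office action issues: Dec 8, 1999.
The response is filed: Dec 8, 1999 + 9 days = Dec 17, 1999.
The notice of allowance issues: Dec 17, 1999 + 6 days = Dec 23, 1999.
The provisional application is filed: Oct 25, 1999.
The non-provisional is filed: Oct 25, 1999 + 20 days = Nov 14, 1999.
The patent is granted: Nov 14, 1999 + 43 days = Dec 27, 1999.
Comparing: the notice of allowance issues on Dec 23, 1999 vs the patent is granted on Dec 27, 1999. Earlier: the notice of allowance issues.

The notice of allowance issues — Thursday, December 23, 1999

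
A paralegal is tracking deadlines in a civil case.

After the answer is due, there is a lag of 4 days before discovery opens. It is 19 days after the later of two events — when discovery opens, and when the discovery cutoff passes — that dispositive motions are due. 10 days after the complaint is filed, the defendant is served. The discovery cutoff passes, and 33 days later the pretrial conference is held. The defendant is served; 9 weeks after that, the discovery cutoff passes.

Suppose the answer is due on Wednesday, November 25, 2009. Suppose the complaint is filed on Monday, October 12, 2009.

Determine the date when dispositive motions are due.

Tuesday, January 12, 2010

The answer is due: Nov 25, 2009.
Discovery opens: Nov 25, 2009 + 4 days = Nov 29, 2009.
The complaint is filed: Oct 12, 2009.
The defendant is served: Oct 12, 2009 + 10 days = Oct 22, 2009.
The discovery cutoff passes: Oct 22, 2009 + 9 weeks = Dec 24, 2009.
Both prerequisites met — discovery opens (Nov 29, 2009), the discovery cutoff passes (Dec 24, 2009); the later is Dec 24, 2009.
Dispositive motions are due: Dec 24, 2009 + 19 days = Jan 12, 2010.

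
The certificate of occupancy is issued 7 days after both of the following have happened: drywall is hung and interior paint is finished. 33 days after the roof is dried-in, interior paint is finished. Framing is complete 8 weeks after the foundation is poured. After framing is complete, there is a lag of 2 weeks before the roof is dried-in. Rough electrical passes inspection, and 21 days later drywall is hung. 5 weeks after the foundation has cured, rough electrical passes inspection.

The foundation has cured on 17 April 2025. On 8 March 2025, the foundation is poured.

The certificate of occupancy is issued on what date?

The foundation has cured: Apr 17, 2025.
Rough electrical passes inspection: Apr 17, 2025 + 5 weeks = May 22, 2025.
Drywall is hung: May 22, 2025 + 21 days = Jun 12, 2025.
The foundation is poured: Mar 8, 2025.
Framing is complete: Mar 8, 2025 + 8 weeks = May 3, 2025.
The roof is dried-in: May 3, 2025 + 2 weeks = May 17, 2025.
Interior paint is finished: May 17, 2025 + 33 days = Jun 19, 2025.
Both prerequisites met — drywall is hung (Jun 12, 2025), interior paint is finished (Jun 19, 2025); the later is Jun 19, 2025.
The certificate of occupancy is issued: Jun 19, 2025 + 7 days = Jun 26, 2025.

26 June 2025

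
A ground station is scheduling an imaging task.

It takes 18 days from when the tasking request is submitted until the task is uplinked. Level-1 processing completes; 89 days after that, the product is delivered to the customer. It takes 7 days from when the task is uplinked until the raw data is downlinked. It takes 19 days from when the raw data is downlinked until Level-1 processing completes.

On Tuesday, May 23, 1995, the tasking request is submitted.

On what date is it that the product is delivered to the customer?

Tuesday, October 3, 1995

The tasking request is submitted: May 23, 1995.
The task is uplinked: May 23, 1995 + 18 days = Jun 10, 1995.
The raw data is downlinked: Jun 10, 1995 + 7 days = Jun 17, 1995.
Level-1 processing completes: Jun 17, 1995 + 19 days = Jul 6, 1995.
The product is delivered to the customer: Jul 6, 1995 + 89 days = Oct 3, 1995.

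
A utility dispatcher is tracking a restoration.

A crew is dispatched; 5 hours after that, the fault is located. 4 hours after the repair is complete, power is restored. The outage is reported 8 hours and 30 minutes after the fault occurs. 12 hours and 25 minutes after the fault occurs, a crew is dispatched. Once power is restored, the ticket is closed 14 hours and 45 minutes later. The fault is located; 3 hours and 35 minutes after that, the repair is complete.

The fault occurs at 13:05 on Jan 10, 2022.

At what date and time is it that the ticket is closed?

04:50 on Jan 12, 2022

The fault occurs: 13:05 Jan 10, 2022.
A crew is dispatched: 13:05 Jan 10, 2022 + 12h25m = 01:30 Jan 11, 2022.
The fault is located: 01:30 Jan 11, 2022 + 5h = 06:30 Jan 11, 2022.
The repair is complete: 06:30 Jan 11, 2022 + 3h35m = 10:05 Jan 11, 2022.
Power is restored: 10:05 Jan 11, 2022 + 4h = 14:05 Jan 11, 2022.
The ticket is closed: 14:05 Jan 11, 2022 + 14h45m = 04:50 Jan 12, 2022.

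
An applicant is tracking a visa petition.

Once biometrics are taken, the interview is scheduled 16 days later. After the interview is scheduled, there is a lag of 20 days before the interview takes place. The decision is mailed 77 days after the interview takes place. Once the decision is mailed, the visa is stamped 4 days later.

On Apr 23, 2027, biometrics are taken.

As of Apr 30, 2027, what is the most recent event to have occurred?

Biometrics are taken

Biometrics are taken: Apr 23, 2027.
The interview is scheduled: Apr 23, 2027 + 16 days = May 9, 2027.
The interview takes place: May 9, 2027 + 20 days = May 29, 2027.
The decision is mailed: May 29, 2027 + 77 days = Aug 14, 2027.
The visa is stamped: Aug 14, 2027 + 4 days = Aug 18, 2027.
Apr 30, 2027 falls between when biometrics are taken (Apr 23, 2027) and when the interview is scheduled (May 9, 2027).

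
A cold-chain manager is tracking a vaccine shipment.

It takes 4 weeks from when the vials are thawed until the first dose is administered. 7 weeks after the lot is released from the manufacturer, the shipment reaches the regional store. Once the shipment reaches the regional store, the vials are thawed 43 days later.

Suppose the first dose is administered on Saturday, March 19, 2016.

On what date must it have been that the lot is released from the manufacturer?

The first dose is administered: Mar 19, 2016.
The vials are thawed: Mar 19, 2016 − 4 weeks = Feb 20, 2016.
The shipment reaches the regional store: Feb 20, 2016 − 43 days = Jan 8, 2016.
The lot is released from the manufacturer: Jan 8, 2016 − 7 weeks = Nov 20, 2015.

Friday, November 20, 2015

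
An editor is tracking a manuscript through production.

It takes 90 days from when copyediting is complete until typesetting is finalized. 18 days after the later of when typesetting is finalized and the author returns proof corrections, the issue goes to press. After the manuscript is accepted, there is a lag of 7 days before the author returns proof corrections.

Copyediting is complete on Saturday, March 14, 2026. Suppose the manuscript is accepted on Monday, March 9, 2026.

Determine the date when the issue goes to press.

Copyediting is complete: Mar 14, 2026.
Typesetting is finalized: Mar 14, 2026 + 90 days = Jun 12, 2026.
The manuscript is accepted: Mar 9, 2026.
The author returns proof corrections: Mar 9, 2026 + 7 days = Mar 16, 2026.
Both prerequisites met — typesetting is finalized (Jun 12, 2026), the author returns proof corrections (Mar 16, 2026); the later is Jun 12, 2026.
The issue goes to press: Jun 12, 2026 + 18 days = Jun 30, 2026.

Tuesday, June 30, 2026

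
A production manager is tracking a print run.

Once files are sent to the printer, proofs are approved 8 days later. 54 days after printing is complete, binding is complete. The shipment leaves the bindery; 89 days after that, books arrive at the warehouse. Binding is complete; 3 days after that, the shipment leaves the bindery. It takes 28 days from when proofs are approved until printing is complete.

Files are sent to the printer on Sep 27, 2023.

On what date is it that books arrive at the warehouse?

Files are sent to the printer: Sep 27, 2023.
Proofs are approved: Sep 27, 2023 + 8 days = Oct 5, 2023.
Printing is complete: Oct 5, 2023 + 28 days = Nov 2, 2023.
Binding is complete: Nov 2, 2023 + 54 days = Dec 26, 2023.
The shipment leaves the bindery: Dec 26, 2023 + 3 days = Dec 29, 2023.
Books arrive at the warehouse: Dec 29, 2023 + 89 days = Mar 27, 2024.

Mar 27, 2024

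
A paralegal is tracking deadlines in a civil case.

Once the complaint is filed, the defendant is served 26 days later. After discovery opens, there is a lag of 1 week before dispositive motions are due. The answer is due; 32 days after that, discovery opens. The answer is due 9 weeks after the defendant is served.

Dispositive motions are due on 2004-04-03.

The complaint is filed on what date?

Dispositive motions are due: Apr 3, 2004.
Discovery opens: Apr 3, 2004 − 1 week = Mar 27, 2004.
The answer is due: Mar 27, 2004 − 32 days = Feb 24, 2004.
The defendant is served: Feb 24, 2004 − 9 weeks = Dec 23, 2003.
The complaint is filed: Dec 23, 2003 − 26 days = Nov 27, 2003.

2003-11-27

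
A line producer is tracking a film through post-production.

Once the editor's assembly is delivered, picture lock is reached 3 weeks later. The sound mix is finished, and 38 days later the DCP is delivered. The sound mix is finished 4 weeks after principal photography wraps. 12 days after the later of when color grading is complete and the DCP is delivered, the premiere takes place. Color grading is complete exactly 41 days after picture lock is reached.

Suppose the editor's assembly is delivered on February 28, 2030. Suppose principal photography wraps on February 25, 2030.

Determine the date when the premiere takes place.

The editor's assembly is delivered: Feb 28, 2030.
Picture lock is reached: Feb 28, 2030 + 3 weeks = Mar 21, 2030.
Color grading is complete: Mar 21, 2030 + 41 days = May 1, 2030.
Principal photography wraps: Feb 25, 2030.
The sound mix is finished: Feb 25, 2030 + 4 weeks = Mar 25, 2030.
The DCP is delivered: Mar 25, 2030 + 38 days = May 2, 2030.
Both prerequisites met — color grading is complete (May 1, 2030), the DCP is delivered (May 2, 2030); the later is May 2, 2030.
The premiere takes place: May 2, 2030 + 12 days = May 14, 2030.

May 14, 2030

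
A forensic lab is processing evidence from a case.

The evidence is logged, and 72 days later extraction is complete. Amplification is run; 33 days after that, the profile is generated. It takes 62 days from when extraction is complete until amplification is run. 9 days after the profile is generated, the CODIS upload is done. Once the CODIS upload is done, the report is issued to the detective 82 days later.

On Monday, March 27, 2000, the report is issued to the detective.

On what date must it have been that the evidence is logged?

The report is issued to the detective: Mar 27, 2000.
The CODIS upload is done: Mar 27, 2000 − 82 days = Jan 5, 2000.
The profile is generated: Jan 5, 2000 − 9 days = Dec 27, 1999.
Amplification is run: Dec 27, 1999 − 33 days = Nov 24, 1999.
Extraction is complete: Nov 24, 1999 − 62 days = Sep 23, 1999.
The evidence is logged: Sep 23, 1999 − 72 days = Jul 13, 1999.

Tuesday, July 13, 1999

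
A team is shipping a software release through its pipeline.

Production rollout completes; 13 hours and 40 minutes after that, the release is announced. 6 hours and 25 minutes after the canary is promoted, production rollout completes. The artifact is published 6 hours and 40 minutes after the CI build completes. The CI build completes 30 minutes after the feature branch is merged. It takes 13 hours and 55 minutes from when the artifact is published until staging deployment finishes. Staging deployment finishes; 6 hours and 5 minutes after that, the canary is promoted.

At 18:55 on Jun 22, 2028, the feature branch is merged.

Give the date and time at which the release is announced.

18:10 on Jun 24, 2028

The feature branch is merged: 18:55 Jun 22, 2028.
The CI build completes: 18:55 Jun 22, 2028 + 30m = 19:25 Jun 22, 2028.
The artifact is published: 19:25 Jun 22, 2028 + 6h40m = 02:05 Jun 23, 2028.
Staging deployment finishes: 02:05 Jun 23, 2028 + 13h55m = 16:00 Jun 23, 2028.
The canary is promoted: 16:00 Jun 23, 2028 + 6h05m = 22:05 Jun 23, 2028.
Production rollout completes: 22:05 Jun 23, 2028 + 6h25m = 04:30 Jun 24, 2028.
The release is announced: 04:30 Jun 24, 2028 + 13h40m = 18:10 Jun 24, 2028.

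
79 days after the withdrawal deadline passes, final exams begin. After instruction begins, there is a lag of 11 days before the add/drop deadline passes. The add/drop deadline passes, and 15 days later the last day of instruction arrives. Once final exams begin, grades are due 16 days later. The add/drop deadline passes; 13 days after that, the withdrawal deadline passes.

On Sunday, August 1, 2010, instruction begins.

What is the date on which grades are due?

Instruction begins: Aug 1, 2010.
The add/drop deadline passes: Aug 1, 2010 + 11 days = Aug 12, 2010.
The withdrawal deadline passes: Aug 12, 2010 + 13 days = Aug 25, 2010.
Final exams begin: Aug 25, 2010 + 79 days = Nov 12, 2010.
Grades are due: Nov 12, 2010 + 16 days = Nov 28, 2010.

Sunday, November 28, 2010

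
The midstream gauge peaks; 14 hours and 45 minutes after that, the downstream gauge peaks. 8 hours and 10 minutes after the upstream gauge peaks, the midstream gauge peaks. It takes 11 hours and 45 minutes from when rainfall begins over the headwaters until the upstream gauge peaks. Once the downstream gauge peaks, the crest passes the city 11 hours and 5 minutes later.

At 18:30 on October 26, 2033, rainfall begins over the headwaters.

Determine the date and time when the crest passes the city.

Rainfall begins over the headwaters: 18:30 Oct 26, 2033.
The upstream gauge peaks: 18:30 Oct 26, 2033 + 11h45m = 06:15 Oct 27, 2033.
The midstream gauge peaks: 06:15 Oct 27, 2033 + 8h10m = 14:25 Oct 27, 2033.
The downstream gauge peaks: 14:25 Oct 27, 2033 + 14h45m = 05:10 Oct 28, 2033.
The crest passes the city: 05:10 Oct 28, 2033 + 11h05m = 16:15 Oct 28, 2033.

16:15 on October 28, 2033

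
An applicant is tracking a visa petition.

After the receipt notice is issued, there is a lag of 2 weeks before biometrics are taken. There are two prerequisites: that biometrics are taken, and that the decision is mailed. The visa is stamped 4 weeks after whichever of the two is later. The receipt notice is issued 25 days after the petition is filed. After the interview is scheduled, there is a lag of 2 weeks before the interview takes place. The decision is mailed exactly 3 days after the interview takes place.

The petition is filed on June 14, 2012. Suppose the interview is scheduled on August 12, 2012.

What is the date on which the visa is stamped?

September 26, 2012

The petition is filed: Jun 14, 2012.
The receipt notice is issued: Jun 14, 2012 + 25 days = Jul 9, 2012.
Biometrics are taken: Jul 9, 2012 + 2 weeks = Jul 23, 2012.
The interview is scheduled: Aug 12, 2012.
The interview takes place: Aug 12, 2012 + 2 weeks = Aug 26, 2012.
The decision is mailed: Aug 26, 2012 + 3 days = Aug 29, 2012.
Both prerequisites met — biometrics are taken (Jul 23, 2012), the decision is mailed (Aug 29, 2012); the later is Aug 29, 2012.
The visa is stamped: Aug 29, 2012 + 4 weeks = Sep 26, 2012.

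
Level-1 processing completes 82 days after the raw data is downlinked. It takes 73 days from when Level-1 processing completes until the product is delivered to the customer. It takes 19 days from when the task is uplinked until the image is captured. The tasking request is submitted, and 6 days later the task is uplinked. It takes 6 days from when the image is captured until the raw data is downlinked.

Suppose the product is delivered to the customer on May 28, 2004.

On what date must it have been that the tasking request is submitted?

The product is delivered to the customer: May 28, 2004.
Level-1 processing completes: May 28, 2004 − 73 days = Mar 16, 2004.
The raw data is downlinked: Mar 16, 2004 − 82 days = Dec 25, 2003.
The image is captured: Dec 25, 2003 − 6 days = Dec 19, 2003.
The task is uplinked: Dec 19, 2003 − 19 days = Nov 30, 2003.
The tasking request is submitted: Nov 30, 2003 − 6 days = Nov 24, 2003.

November 24, 2003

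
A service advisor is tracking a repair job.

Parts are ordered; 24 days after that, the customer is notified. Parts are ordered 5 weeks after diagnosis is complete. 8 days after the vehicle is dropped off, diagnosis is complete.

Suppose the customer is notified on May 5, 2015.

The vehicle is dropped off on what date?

February 27, 2015

The customer is notified: May 5, 2015.
Parts are ordered: May 5, 2015 − 24 days = Apr 11, 2015.
Diagnosis is complete: Apr 11, 2015 − 5 weeks = Mar 7, 2015.
The vehicle is dropped off: Mar 7, 2015 − 8 days = Feb 27, 2015.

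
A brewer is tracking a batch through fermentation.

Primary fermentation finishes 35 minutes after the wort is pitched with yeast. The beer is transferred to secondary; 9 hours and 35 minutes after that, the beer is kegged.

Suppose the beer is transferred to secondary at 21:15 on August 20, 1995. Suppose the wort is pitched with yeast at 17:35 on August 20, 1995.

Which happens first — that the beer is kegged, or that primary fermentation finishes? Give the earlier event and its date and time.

Primary fermentation finishes — 18:10 on August 20, 1995

The beer is transferred to secondary: 21:15 Aug 20, 1995.
The beer is kegged: 21:15 Aug 20, 1995 + 9h35m = 06:50 Aug 21, 1995.
The wort is pitched with yeast: 17:35 Aug 20, 1995.
Primary fermentation finishes: 17:35 Aug 20, 1995 + 35m = 18:10 Aug 20, 1995.
Comparing: the beer is kegged at 06:50 Aug 21, 1995 vs primary fermentation finishes at 18:10 Aug 20, 1995. Earlier: primary fermentation finishes.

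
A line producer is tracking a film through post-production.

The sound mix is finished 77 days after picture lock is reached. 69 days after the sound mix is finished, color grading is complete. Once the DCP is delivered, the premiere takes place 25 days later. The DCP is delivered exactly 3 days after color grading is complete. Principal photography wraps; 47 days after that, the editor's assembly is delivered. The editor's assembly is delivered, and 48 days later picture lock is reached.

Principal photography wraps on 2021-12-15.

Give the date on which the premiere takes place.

2022-09-10

Principal photography wraps: Dec 15, 2021.
The editor's assembly is delivered: Dec 15, 2021 + 47 days = Jan 31, 2022.
Picture lock is reached: Jan 31, 2022 + 48 days = Mar 20, 2022.
The sound mix is finished: Mar 20, 2022 + 77 days = Jun 5, 2022.
Color grading is complete: Jun 5, 2022 + 69 days = Aug 13, 2022.
The DCP is delivered: Aug 13, 2022 + 3 days = Aug 16, 2022.
The premiere takes place: Aug 16, 2022 + 25 days = Sep 10, 2022.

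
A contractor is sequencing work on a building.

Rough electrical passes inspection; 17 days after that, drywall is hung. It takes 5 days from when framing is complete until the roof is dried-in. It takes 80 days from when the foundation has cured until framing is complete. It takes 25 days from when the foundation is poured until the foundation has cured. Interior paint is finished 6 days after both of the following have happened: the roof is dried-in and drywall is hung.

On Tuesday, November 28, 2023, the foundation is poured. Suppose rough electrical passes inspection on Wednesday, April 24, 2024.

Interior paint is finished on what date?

Friday, May 17, 2024

The foundation is poured: Nov 28, 2023.
The foundation has cured: Nov 28, 2023 + 25 days = Dec 23, 2023.
Framing is complete: Dec 23, 2023 + 80 days = Mar 12, 2024.
The roof is dried-in: Mar 12, 2024 + 5 days = Mar 17, 2024.
Rough electrical passes inspection: Apr 24, 2024.
Drywall is hung: Apr 24, 2024 + 17 days = May 11, 2024.
Both prerequisites met — the roof is dried-in (Mar 17, 2024), drywall is hung (May 11, 2024); the later is May 11, 2024.
Interior paint is finished: May 11, 2024 + 6 days = May 17, 2024.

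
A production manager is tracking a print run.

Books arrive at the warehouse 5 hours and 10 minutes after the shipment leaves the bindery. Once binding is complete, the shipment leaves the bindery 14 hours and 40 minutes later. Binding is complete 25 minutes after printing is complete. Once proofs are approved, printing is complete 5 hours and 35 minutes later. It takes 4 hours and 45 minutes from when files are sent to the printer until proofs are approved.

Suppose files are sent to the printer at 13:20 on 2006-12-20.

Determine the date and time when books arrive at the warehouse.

Files are sent to the printer: 13:20 Dec 20, 2006.
Proofs are approved: 13:20 Dec 20, 2006 + 4h45m = 18:05 Dec 20, 2006.
Printing is complete: 18:05 Dec 20, 2006 + 5h35m = 23:40 Dec 20, 2006.
Binding is complete: 23:40 Dec 20, 2006 + 25m = 00:05 Dec 21, 2006.
The shipment leaves the bindery: 00:05 Dec 21, 2006 + 14h40m = 14:45 Dec 21, 2006.
Books arrive at the warehouse: 14:45 Dec 21, 2006 + 5h10m = 19:55 Dec 21, 2006.

19:55 on 2006-12-21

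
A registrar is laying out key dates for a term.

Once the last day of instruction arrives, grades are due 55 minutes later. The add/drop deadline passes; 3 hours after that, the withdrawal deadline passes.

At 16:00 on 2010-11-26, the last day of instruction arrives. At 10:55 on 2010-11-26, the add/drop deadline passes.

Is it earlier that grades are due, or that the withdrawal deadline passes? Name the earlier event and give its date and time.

The withdrawal deadline passes — 13:55 on 2010-11-26

The last day of instruction arrives: 16:00 Nov 26, 2010.
Grades are due: 16:00 Nov 26, 2010 + 55m = 16:55 Nov 26, 2010.
The add/drop deadline passes: 10:55 Nov 26, 2010.
The withdrawal deadline passes: 10:55 Nov 26, 2010 + 3h = 13:55 Nov 26, 2010.
Comparing: grades are due at 16:55 Nov 26, 2010 vs the withdrawal deadline passes at 13:55 Nov 26, 2010. Earlier: the withdrawal deadline passes.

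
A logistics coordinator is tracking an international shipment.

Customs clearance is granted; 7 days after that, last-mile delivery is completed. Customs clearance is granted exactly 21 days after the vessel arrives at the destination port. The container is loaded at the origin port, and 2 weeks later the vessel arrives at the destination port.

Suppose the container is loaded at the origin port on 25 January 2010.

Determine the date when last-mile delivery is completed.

The container is loaded at the origin port: Jan 25, 2010.
The vessel arrives at the destination port: Jan 25, 2010 + 2 weeks = Feb 8, 2010.
Customs clearance is granted: Feb 8, 2010 + 21 days = Mar 1, 2010.
Last-mile delivery is completed: Mar 1, 2010 + 7 days = Mar 8, 2010.

8 March 2010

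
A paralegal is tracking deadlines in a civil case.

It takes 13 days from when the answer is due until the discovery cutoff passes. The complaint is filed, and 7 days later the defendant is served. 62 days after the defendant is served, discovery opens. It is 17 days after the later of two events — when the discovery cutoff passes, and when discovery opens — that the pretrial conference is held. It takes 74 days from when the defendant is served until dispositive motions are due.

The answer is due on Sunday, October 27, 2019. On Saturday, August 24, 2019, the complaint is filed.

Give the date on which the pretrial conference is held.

Tuesday, November 26, 2019

The answer is due: Oct 27, 2019.
The discovery cutoff passes: Oct 27, 2019 + 13 days = Nov 9, 2019.
The complaint is filed: Aug 24, 2019.
The defendant is served: Aug 24, 2019 + 7 days = Aug 31, 2019.
Discovery opens: Aug 31, 2019 + 62 days = Nov 1, 2019.
Both prerequisites met — the discovery cutoff passes (Nov 9, 2019), discovery opens (Nov 1, 2019); the later is Nov 9, 2019.
The pretrial conference is held: Nov 9, 2019 + 17 days = Nov 26, 2019.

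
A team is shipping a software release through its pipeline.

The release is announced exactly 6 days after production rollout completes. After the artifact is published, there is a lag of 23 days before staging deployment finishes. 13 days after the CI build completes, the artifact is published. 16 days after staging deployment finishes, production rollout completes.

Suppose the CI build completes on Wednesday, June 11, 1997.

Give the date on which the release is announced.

Friday, August 8, 1997

The CI build completes: Jun 11, 1997.
The artifact is published: Jun 11, 1997 + 13 days = Jun 24, 1997.
Staging deployment finishes: Jun 24, 1997 + 23 days = Jul 17, 1997.
Production rollout completes: Jul 17, 1997 + 16 days = Aug 2, 1997.
The release is announced: Aug 2, 1997 + 6 days = Aug 8, 1997.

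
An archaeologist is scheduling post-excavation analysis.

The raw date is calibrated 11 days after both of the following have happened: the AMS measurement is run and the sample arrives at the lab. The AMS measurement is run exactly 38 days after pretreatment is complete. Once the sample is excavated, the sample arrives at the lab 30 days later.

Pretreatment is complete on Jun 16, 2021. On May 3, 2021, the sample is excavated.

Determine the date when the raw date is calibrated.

Aug 4, 2021

Pretreatment is complete: Jun 16, 2021.
The AMS measurement is run: Jun 16, 2021 + 38 days = Jul 24, 2021.
The sample is excavated: May 3, 2021.
The sample arrives at the lab: May 3, 2021 + 30 days = Jun 2, 2021.
Both prerequisites met — the AMS measurement is run (Jul 24, 2021), the sample arrives at the lab (Jun 2, 2021); the later is Jul 24, 2021.
The raw date is calibrated: Jul 24, 2021 + 11 days = Aug 4, 2021.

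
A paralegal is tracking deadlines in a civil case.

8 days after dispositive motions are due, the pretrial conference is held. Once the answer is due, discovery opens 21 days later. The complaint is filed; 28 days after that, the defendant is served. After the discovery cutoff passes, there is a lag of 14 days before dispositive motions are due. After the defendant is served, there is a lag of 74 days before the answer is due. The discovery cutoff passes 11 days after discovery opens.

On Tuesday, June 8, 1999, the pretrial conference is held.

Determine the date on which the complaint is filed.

Sunday, January 3, 1999

The pretrial conference is held: Jun 8, 1999.
Dispositive motions are due: Jun 8, 1999 − 8 days = May 31, 1999.
The discovery cutoff passes: May 31, 1999 − 14 days = May 17, 1999.
Discovery opens: May 17, 1999 − 11 days = May 6, 1999.
The answer is due: May 6, 1999 − 21 days = Apr 15, 1999.
The defendant is served: Apr 15, 1999 − 74 days = Jan 31, 1999.
The complaint is filed: Jan 31, 1999 − 28 days = Jan 3, 1999.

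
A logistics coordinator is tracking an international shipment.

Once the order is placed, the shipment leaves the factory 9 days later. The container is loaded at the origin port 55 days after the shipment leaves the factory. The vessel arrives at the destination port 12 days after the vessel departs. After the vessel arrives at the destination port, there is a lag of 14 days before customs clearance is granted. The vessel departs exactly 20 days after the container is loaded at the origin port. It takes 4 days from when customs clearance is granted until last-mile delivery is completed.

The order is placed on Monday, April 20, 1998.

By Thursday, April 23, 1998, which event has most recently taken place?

The order is placed: Apr 20, 1998.
The shipment leaves the factory: Apr 20, 1998 + 9 days = Apr 29, 1998.
The container is loaded at the origin port: Apr 29, 1998 + 55 days = Jun 23, 1998.
The vessel departs: Jun 23, 1998 + 20 days = Jul 13, 1998.
The vessel arrives at the destination port: Jul 13, 1998 + 12 days = Jul 25, 1998.
Customs clearance is granted: Jul 25, 1998 + 14 days = Aug 8, 1998.
Last-mile delivery is completed: Aug 8, 1998 + 4 days = Aug 12, 1998.
Apr 23, 1998 falls between when the order is placed (Apr 20, 1998) and when the shipment leaves the factory (Apr 29, 1998).

The order is placed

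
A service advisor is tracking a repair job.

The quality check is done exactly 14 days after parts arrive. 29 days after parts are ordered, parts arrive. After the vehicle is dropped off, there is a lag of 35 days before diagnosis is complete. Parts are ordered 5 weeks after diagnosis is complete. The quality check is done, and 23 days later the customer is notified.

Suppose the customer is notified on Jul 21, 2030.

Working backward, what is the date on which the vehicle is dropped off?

Mar 7, 2030

The customer is notified: Jul 21, 2030.
The quality check is done: Jul 21, 2030 − 23 days = Jun 28, 2030.
Parts arrive: Jun 28, 2030 − 14 days = Jun 14, 2030.
Parts are ordered: Jun 14, 2030 − 29 days = May 16, 2030.
Diagnosis is complete: May 16, 2030 − 5 weeks = Apr 11, 2030.
The vehicle is dropped off: Apr 11, 2030 − 35 days = Mar 7, 2030.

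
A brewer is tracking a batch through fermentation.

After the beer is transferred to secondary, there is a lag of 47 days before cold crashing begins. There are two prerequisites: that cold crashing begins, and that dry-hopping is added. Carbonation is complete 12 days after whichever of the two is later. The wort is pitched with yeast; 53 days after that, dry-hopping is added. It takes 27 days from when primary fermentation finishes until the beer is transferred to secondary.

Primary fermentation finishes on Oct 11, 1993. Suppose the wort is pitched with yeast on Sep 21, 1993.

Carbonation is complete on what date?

Primary fermentation finishes: Oct 11, 1993.
The beer is transferred to secondary: Oct 11, 1993 + 27 days = Nov 7, 1993.
Cold crashing begins: Nov 7, 1993 + 47 days = Dec 24, 1993.
The wort is pitched with yeast: Sep 21, 1993.
Dry-hopping is added: Sep 21, 1993 + 53 days = Nov 13, 1993.
Both prerequisites met — cold crashing begins (Dec 24, 1993), dry-hopping is added (Nov 13, 1993); the later is Dec 24, 1993.
Carbonation is complete: Dec 24, 1993 + 12 days = Jan 5, 1994.

Jan 5, 1994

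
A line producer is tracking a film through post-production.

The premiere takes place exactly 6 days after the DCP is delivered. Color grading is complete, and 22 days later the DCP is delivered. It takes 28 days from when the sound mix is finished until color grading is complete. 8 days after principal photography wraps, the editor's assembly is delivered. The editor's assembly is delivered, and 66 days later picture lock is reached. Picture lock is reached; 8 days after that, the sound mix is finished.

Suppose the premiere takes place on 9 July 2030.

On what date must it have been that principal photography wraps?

21 February 2030

The premiere takes place: Jul 9, 2030.
The DCP is delivered: Jul 9, 2030 − 6 days = Jul 3, 2030.
Color grading is complete: Jul 3, 2030 − 22 days = Jun 11, 2030.
The sound mix is finished: Jun 11, 2030 − 28 days = May 14, 2030.
Picture lock is reached: May 14, 2030 − 8 days = May 6, 2030.
The editor's assembly is delivered: May 6, 2030 − 66 days = Mar 1, 2030.
Principal photography wraps: Mar 1, 2030 − 8 days = Feb 21, 2030.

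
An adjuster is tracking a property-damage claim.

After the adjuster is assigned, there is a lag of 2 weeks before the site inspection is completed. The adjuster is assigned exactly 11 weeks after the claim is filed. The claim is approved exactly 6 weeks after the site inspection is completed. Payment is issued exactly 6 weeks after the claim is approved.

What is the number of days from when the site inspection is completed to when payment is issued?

Causal path: the site inspection is completed → the claim is approved → payment is issued.
Total delay along the path: 6 + 6 weeks = 12 weeks = 84 days.

84 days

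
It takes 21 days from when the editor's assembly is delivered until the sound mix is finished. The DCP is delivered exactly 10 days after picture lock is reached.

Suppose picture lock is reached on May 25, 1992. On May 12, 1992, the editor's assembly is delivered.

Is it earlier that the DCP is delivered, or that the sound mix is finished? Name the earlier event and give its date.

The sound mix is finished — Jun 2, 1992

Picture lock is reached: May 25, 1992.
The DCP is delivered: May 25, 1992 + 10 days = Jun 4, 1992.
The editor's assembly is delivered: May 12, 1992.
The sound mix is finished: May 12, 1992 + 21 days = Jun 2, 1992.
Comparing: the DCP is delivered on Jun 4, 1992 vs the sound mix is finished on Jun 2, 1992. Earlier: the sound mix is finished.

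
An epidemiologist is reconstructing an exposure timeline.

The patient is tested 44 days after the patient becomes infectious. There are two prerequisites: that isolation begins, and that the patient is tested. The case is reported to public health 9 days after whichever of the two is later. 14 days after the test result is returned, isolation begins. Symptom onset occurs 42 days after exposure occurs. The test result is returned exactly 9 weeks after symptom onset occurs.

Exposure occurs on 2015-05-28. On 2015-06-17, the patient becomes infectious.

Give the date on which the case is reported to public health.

Exposure occurs: May 28, 2015.
Symptom onset occurs: May 28, 2015 + 42 days = Jul 9, 2015.
The test result is returned: Jul 9, 2015 + 9 weeks = Sep 10, 2015.
Isolation begins: Sep 10, 2015 + 14 days = Sep 24, 2015.
The patient becomes infectious: Jun 17, 2015.
The patient is tested: Jun 17, 2015 + 44 days = Jul 31, 2015.
Both prerequisites met — isolation begins (Sep 24, 2015), the patient is tested (Jul 31, 2015); the later is Sep 24, 2015.
The case is reported to public health: Sep 24, 2015 + 9 days = Oct 3, 2015.

2015-10-03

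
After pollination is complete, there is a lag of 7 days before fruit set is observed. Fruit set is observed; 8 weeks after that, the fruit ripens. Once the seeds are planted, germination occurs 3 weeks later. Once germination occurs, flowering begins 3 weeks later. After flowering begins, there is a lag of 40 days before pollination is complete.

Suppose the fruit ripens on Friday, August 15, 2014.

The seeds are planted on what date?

The fruit ripens: Aug 15, 2014.
Fruit set is observed: Aug 15, 2014 − 8 weeks = Jun 20, 2014.
Pollination is complete: Jun 20, 2014 − 7 days = Jun 13, 2014.
Flowering begins: Jun 13, 2014 − 40 days = May 4, 2014.
Germination occurs: May 4, 2014 − 3 weeks = Apr 13, 2014.
The seeds are planted: Apr 13, 2014 − 3 weeks = Mar 23, 2014.

Sunday, March 23, 2014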